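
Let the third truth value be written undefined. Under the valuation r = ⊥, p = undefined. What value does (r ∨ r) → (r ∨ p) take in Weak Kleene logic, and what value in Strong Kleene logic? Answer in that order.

In Weak Kleene logic: r ∨ r = ⊥ ∨ ⊥ = ⊥
r ∨ p = ⊥ ∨ undefined = undefined
(r ∨ r) → (r ∨ p) = ⊥ → undefined = undefined  [any arg is the third value ⇒ result is the third value]
In Strong Kleene logic: r ∨ r = ⊥ ∨ ⊥ = ⊥
r ∨ p = ⊥ ∨ undefined = undefined
(r ∨ r) → (r ∨ p) = ⊥ → undefined = ⊤  [¬⊥ ∨ undefined]
They differ because Weak Kleene logic and Strong Kleene logic treat undefined differently under the binary connectives.

undefined; ⊤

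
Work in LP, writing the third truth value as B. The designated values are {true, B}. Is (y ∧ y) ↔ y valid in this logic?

Every assignment of y over {true, B, false} gives a value in {true, B}.
In particular, with y=B: (y ∧ y) ↔ y = B.

Yes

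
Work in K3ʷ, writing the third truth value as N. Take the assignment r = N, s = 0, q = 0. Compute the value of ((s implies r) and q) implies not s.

s implies r = 0 implies N = N  [any arg is the third value ⇒ result is the third value]
(s implies r) and q = N and 0 = N
not s = not 0 = 1
((s implies r) and q) implies not s = N implies 1 = N

N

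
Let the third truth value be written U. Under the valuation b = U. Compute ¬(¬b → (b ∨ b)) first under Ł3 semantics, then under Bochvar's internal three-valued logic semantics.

In Ł3: ¬b = ¬U = U
b ∨ b = U ∨ U = U
¬b → (b ∨ b) = U → U = 1  [min(1, 1−½+½)]
¬(¬b → (b ∨ b)) = ¬1 = 0
In Bochvar's internal three-valued logic: ¬b = ¬U = U
b ∨ b = U ∨ U = U
¬b → (b ∨ b) = U → U = U
¬(¬b → (b ∨ b)) = ¬U = U
They differ because Ł3 and Bochvar's internal three-valued logic treat U differently under the binary connectives.

0; U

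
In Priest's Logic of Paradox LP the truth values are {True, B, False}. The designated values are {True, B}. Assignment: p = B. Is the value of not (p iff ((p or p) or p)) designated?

p or p = B or B = B
(p or p) or p = B or B = B
p iff ((p or p) or p) = B iff B = B
not (p iff ((p or p) or p)) = not B = B
B ∈ {True, B}.

Yes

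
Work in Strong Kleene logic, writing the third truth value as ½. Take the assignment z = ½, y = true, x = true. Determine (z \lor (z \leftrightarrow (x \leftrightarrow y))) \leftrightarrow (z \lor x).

½

x \leftrightarrow y = true \leftrightarrow true = true
z \leftrightarrow (x \leftrightarrow y) = ½ \leftrightarrow true = ½
z \lor (z \leftrightarrow (x \leftrightarrow y)) = ½ \lor ½ = ½
z \lor x = ½ \lor true = true
(z \lor (z \leftrightarrow (x \leftrightarrow y))) \leftrightarrow (z \lor x) = ½ \leftrightarrow true = ½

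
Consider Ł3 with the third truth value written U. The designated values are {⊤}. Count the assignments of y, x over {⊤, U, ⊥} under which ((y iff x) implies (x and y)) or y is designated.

5

Of the 9 assignments, 5 give a value in {⊤}.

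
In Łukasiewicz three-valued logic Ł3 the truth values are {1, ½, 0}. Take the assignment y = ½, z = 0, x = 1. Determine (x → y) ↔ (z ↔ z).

½

x → y = 1 → ½ = ½  [min(1, 1−1+½)]
z ↔ z = 0 ↔ 0 = 1
(x → y) ↔ (z ↔ z) = ½ ↔ 1 = ½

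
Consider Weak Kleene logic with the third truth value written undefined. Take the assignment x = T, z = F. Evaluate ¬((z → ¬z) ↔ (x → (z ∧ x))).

T

¬z = ¬F = T
z → ¬z = F → T = T
z ∧ x = F ∧ T = F
x → (z ∧ x) = T → F = F
(z → ¬z) ↔ (x → (z ∧ x)) = T ↔ F = F
¬((z → ¬z) ↔ (x → (z ∧ x))) = ¬F = T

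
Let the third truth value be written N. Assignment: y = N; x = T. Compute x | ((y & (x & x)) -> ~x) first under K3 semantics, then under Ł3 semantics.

In K3: x & x = T & T = T
y & (x & x) = N & T = N
~x = ~T = F
(y & (x & x)) -> ~x = N -> F = N
x | ((y & (x & x)) -> ~x) = T | N = T
In Ł3: x & x = T & T = T
y & (x & x) = N & T = N
~x = ~T = F
(y & (x & x)) -> ~x = N -> F = N  [min(1, 1−½+0)]
x | ((y & (x & x)) -> ~x) = T | N = T

T; T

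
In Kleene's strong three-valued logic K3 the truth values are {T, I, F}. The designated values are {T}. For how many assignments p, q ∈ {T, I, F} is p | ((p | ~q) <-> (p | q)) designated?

Designated under: (p=T, q=T); (p=T, q=I); (p=T, q=F).

3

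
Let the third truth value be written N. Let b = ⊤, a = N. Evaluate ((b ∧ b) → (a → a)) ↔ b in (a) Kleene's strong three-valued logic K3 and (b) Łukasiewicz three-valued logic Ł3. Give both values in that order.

N; ⊤

In Kleene's strong three-valued logic K3: b ∧ b = ⊤ ∧ ⊤ = ⊤
a → a = N → N = N
(b ∧ b) → (a → a) = ⊤ → N = N
((b ∧ b) → (a → a)) ↔ b = N ↔ ⊤ = N
In Łukasiewicz three-valued logic Ł3: b ∧ b = ⊤ ∧ ⊤ = ⊤
a → a = N → N = ⊤  [min(1, 1−½+½)]
(b ∧ b) → (a → a) = ⊤ → ⊤ = ⊤
((b ∧ b) → (a → a)) ↔ b = ⊤ ↔ ⊤ = ⊤
They differ because Kleene's strong three-valued logic K3 and Łukasiewicz three-valued logic Ł3 treat N differently under implication.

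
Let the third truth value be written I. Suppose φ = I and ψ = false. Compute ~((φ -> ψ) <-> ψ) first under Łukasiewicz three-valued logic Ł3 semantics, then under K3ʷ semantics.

I; I

In Łukasiewicz three-valued logic Ł3: φ -> ψ = I -> false = I  [min(1, 1−½+0)]
(φ -> ψ) <-> ψ = I <-> false = I
~((φ -> ψ) <-> ψ) = ~I = I
In K3ʷ: φ -> ψ = I -> false = I  [any arg is the third value ⇒ result is the third value]
(φ -> ψ) <-> ψ = I <-> false = I
~((φ -> ψ) <-> ψ) = ~I = I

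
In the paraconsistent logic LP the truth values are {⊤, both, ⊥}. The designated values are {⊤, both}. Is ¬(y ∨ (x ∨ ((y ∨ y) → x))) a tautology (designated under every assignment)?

Countermodel: y=⊤, x=⊤ gives ⊥, which is not designated.

No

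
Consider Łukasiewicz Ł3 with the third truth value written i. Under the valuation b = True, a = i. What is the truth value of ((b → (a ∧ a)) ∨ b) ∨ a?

True

a ∧ a = i ∧ i = i
b → (a ∧ a) = True → i = i  [min(1, 1−1+½)]
(b → (a ∧ a)) ∨ b = i ∨ True = True
((b → (a ∧ a)) ∨ b) ∨ a = True ∨ i = True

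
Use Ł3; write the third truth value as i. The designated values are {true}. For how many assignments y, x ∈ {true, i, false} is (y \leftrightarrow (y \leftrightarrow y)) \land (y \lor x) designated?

Designated under: (y=true, x=true); (y=true, x=i); (y=true, x=false).

3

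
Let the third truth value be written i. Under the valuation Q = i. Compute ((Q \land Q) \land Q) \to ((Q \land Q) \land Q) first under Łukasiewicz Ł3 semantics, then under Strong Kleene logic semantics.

⊤; i

In Łukasiewicz Ł3: Q \land Q = i \land i = i
(Q \land Q) \land Q = i \land i = i
Q \land Q = i \land i = i
(Q \land Q) \land Q = i \land i = i
((Q \land Q) \land Q) \to ((Q \land Q) \land Q) = i \to i = ⊤  [min(1, 1−½+½)]
In Strong Kleene logic: Q \land Q = i \land i = i
(Q \land Q) \land Q = i \land i = i
Q \land Q = i \land i = i
(Q \land Q) \land Q = i \land i = i
((Q \land Q) \land Q) \to ((Q \land Q) \land Q) = i \to i = i
They differ because Łukasiewicz Ł3 and Strong Kleene logic treat i differently under implication.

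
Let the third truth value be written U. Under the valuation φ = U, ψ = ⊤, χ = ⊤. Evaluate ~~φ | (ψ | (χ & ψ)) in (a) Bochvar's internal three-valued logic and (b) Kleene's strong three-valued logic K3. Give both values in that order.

In Bochvar's internal three-valued logic: ~φ = ~U = U
~~φ = ~U = U
χ & ψ = ⊤ & ⊤ = ⊤
ψ | (χ & ψ) = ⊤ | ⊤ = ⊤
~~φ | (ψ | (χ & ψ)) = U | ⊤ = U
In Kleene's strong three-valued logic K3: ~φ = ~U = U
~~φ = ~U = U
χ & ψ = ⊤ & ⊤ = ⊤
ψ | (χ & ψ) = ⊤ | ⊤ = ⊤
~~φ | (ψ | (χ & ψ)) = U | ⊤ = ⊤
They differ because Bochvar's internal three-valued logic and Kleene's strong three-valued logic K3 treat U differently under the binary connectives.

U; ⊤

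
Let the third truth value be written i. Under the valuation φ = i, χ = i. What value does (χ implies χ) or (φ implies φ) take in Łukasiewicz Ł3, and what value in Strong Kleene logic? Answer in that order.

In Łukasiewicz Ł3: χ implies χ = i implies i = true  [min(1, 1−½+½)]
φ implies φ = i implies i = true
(χ implies χ) or (φ implies φ) = true or true = true
In Strong Kleene logic: χ implies χ = i implies i = i  [not i or i]
φ implies φ = i implies i = i
(χ implies χ) or (φ implies φ) = i or i = i
They differ because Łukasiewicz Ł3 and Strong Kleene logic treat i differently under implication.

true; i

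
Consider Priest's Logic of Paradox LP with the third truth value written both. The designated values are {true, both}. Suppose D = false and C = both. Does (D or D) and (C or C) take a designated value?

No

D or D = false or false = false
C or C = both or both = both
(D or D) and (C or C) = false and both = false
false ∉ {true, both}.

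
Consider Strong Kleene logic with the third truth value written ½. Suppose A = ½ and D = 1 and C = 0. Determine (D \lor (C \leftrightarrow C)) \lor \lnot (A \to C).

1

C \leftrightarrow C = 0 \leftrightarrow 0 = 1
D \lor (C \leftrightarrow C) = 1 \lor 1 = 1
A \to C = ½ \to 0 = ½
\lnot (A \to C) = \lnot ½ = ½
(D \lor (C \leftrightarrow C)) \lor \lnot (A \to C) = 1 \lor ½ = 1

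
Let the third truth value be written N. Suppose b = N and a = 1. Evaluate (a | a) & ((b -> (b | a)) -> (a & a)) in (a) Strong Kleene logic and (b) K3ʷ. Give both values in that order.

1; N

In Strong Kleene logic: a | a = 1 | 1 = 1
b | a = N | 1 = 1
b -> (b | a) = N -> 1 = 1
a & a = 1 & 1 = 1
(b -> (b | a)) -> (a & a) = 1 -> 1 = 1
(a | a) & ((b -> (b | a)) -> (a & a)) = 1 & 1 = 1
In K3ʷ: a | a = 1 | 1 = 1
b | a = N | 1 = N
b -> (b | a) = N -> N = N  [any arg is the third value ⇒ result is the third value]
a & a = 1 & 1 = 1
(b -> (b | a)) -> (a & a) = N -> 1 = N
(a | a) & ((b -> (b | a)) -> (a & a)) = 1 & N = N
They differ because Strong Kleene logic and K3ʷ treat N differently under the binary connectives.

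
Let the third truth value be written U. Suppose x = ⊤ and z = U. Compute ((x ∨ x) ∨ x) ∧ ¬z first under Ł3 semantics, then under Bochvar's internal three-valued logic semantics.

U; U

In Ł3: x ∨ x = ⊤ ∨ ⊤ = ⊤
(x ∨ x) ∨ x = ⊤ ∨ ⊤ = ⊤
¬z = ¬U = U
((x ∨ x) ∨ x) ∧ ¬z = ⊤ ∧ U = U
In Bochvar's internal three-valued logic: x ∨ x = ⊤ ∨ ⊤ = ⊤
(x ∨ x) ∨ x = ⊤ ∨ ⊤ = ⊤
¬z = ¬U = U
((x ∨ x) ∨ x) ∧ ¬z = ⊤ ∧ U = U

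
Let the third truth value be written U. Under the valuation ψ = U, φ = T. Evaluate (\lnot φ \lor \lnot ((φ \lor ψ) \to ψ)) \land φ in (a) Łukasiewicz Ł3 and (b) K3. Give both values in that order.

U; U

In Łukasiewicz Ł3: \lnot φ = \lnot T = F
φ \lor ψ = T \lor U = T
(φ \lor ψ) \to ψ = T \to U = U  [min(1, 1−1+½)]
\lnot ((φ \lor ψ) \to ψ) = \lnot U = U
\lnot φ \lor \lnot ((φ \lor ψ) \to ψ) = F \lor U = U
(\lnot φ \lor \lnot ((φ \lor ψ) \to ψ)) \land φ = U \land T = U
In K3: \lnot φ = \lnot T = F
φ \lor ψ = T \lor U = T
(φ \lor ψ) \to ψ = T \to U = U  [\lnot T \lor U]
\lnot ((φ \lor ψ) \to ψ) = \lnot U = U
\lnot φ \lor \lnot ((φ \lor ψ) \to ψ) = F \lor U = U
(\lnot φ \lor \lnot ((φ \lor ψ) \to ψ)) \land φ = U \land T = U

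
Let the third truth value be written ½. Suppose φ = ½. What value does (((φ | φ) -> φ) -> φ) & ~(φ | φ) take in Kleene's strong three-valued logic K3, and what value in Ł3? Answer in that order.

In Kleene's strong three-valued logic K3: φ | φ = ½ | ½ = ½
(φ | φ) -> φ = ½ -> ½ = ½  [~½ | ½]
((φ | φ) -> φ) -> φ = ½ -> ½ = ½
φ | φ = ½ | ½ = ½
~(φ | φ) = ~½ = ½
(((φ | φ) -> φ) -> φ) & ~(φ | φ) = ½ & ½ = ½
In Ł3: φ | φ = ½ | ½ = ½
(φ | φ) -> φ = ½ -> ½ = true
((φ | φ) -> φ) -> φ = true -> ½ = ½
φ | φ = ½ | ½ = ½
~(φ | φ) = ~½ = ½
(((φ | φ) -> φ) -> φ) & ~(φ | φ) = ½ & ½ = ½

½; ½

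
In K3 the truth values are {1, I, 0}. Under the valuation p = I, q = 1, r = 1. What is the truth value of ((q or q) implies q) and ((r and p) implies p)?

q or q = 1 or 1 = 1
(q or q) implies q = 1 implies 1 = 1
r and p = 1 and I = I
(r and p) implies p = I implies I = I  [not I or I]
((q or q) implies q) and ((r and p) implies p) = 1 and I = I

I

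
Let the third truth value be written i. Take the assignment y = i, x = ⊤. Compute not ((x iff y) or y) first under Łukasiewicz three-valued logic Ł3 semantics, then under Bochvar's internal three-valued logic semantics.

i; i

In Łukasiewicz three-valued logic Ł3: x iff y = ⊤ iff i = i  [1 − |1−½|]
(x iff y) or y = i or i = i
not ((x iff y) or y) = not i = i
In Bochvar's internal three-valued logic: x iff y = ⊤ iff i = i
(x iff y) or y = i or i = i
not ((x iff y) or y) = not i = i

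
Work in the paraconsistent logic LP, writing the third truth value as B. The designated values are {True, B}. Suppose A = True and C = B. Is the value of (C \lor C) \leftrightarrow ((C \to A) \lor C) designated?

C \lor C = B \lor B = B
C \to A = B \to True = True  [\lnot B \lor True]
(C \to A) \lor C = True \lor B = True
(C \lor C) \leftrightarrow ((C \to A) \lor C) = B \leftrightarrow True = B
B ∈ {True, B}.

Yes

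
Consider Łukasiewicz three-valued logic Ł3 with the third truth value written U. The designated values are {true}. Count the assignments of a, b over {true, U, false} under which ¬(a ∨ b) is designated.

1

Designated under: (a=false, b=false).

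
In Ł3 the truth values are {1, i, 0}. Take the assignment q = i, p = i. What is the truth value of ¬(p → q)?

p → q = i → i = 1  [min(1, 1−½+½)]
¬(p → q) = ¬1 = 0

0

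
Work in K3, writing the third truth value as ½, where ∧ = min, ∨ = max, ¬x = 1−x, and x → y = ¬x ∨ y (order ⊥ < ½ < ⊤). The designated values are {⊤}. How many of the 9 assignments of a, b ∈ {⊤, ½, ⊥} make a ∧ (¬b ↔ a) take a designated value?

1

Designated under: (a=⊤, b=⊥).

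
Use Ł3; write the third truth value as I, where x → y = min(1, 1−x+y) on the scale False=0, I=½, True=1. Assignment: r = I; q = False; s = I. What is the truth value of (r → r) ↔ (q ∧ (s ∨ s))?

r → r = I → I = True  [min(1, 1−½+½)]
s ∨ s = I ∨ I = I
q ∧ (s ∨ s) = False ∧ I = False
(r → r) ↔ (q ∧ (s ∨ s)) = True ↔ False = False

False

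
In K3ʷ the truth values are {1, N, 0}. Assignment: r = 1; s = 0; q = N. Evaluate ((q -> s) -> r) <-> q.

N

q -> s = N -> 0 = N
(q -> s) -> r = N -> 1 = N
((q -> s) -> r) <-> q = N <-> N = N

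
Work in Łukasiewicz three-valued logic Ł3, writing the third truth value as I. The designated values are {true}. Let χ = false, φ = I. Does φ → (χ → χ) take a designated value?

Yes

χ → χ = false → false = true
φ → (χ → χ) = I → true = true  [min(1, 1−½+1)]
true ∈ {true}.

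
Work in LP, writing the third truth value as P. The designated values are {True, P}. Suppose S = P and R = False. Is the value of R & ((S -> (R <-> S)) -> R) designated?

R <-> S = False <-> P = P
S -> (R <-> S) = P -> P = P  [~P | P]
(S -> (R <-> S)) -> R = P -> False = P
R & ((S -> (R <-> S)) -> R) = False & P = False
False ∉ {True, P}.

No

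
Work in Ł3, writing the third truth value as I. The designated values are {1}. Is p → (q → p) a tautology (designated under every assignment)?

Yes

Every assignment of p, q over {1, I, 0} gives a value in {1}.
In particular, with p=I, q=I: p → (q → p) = 1.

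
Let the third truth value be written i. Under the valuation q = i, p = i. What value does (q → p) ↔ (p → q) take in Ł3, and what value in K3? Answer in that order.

In Ł3: q → p = i → i = true  [min(1, 1−½+½)]
p → q = i → i = true
(q → p) ↔ (p → q) = true ↔ true = true
In K3: q → p = i → i = i  [¬i ∨ i]
p → q = i → i = i
(q → p) ↔ (p → q) = i ↔ i = i
They differ because Ł3 and K3 treat i differently under implication.

true; i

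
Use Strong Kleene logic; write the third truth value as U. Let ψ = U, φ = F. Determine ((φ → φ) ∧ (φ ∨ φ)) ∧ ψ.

φ → φ = F → F = T
φ ∨ φ = F ∨ F = F
(φ → φ) ∧ (φ ∨ φ) = T ∧ F = F
((φ → φ) ∧ (φ ∨ φ)) ∧ ψ = F ∧ U = F

F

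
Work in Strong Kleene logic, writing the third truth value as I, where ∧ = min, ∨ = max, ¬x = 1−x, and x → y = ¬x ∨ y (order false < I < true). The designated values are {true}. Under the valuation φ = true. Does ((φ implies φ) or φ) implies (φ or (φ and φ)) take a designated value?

φ implies φ = true implies true = true
(φ implies φ) or φ = true or true = true
φ and φ = true and true = true
φ or (φ and φ) = true or true = true
((φ implies φ) or φ) implies (φ or (φ and φ)) = true implies true = true
true ∈ {true}.

Yes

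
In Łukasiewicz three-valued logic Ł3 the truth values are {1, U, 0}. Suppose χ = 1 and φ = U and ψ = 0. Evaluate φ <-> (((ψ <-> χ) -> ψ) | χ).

U

ψ <-> χ = 0 <-> 1 = 0
(ψ <-> χ) -> ψ = 0 -> 0 = 1
((ψ <-> χ) -> ψ) | χ = 1 | 1 = 1
φ <-> (((ψ <-> χ) -> ψ) | χ) = U <-> 1 = U  [1 − |½−1|]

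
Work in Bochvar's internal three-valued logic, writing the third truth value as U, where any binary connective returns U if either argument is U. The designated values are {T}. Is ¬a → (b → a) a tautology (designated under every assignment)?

No

Countermodel: a=T, b=U gives U, which is not designated.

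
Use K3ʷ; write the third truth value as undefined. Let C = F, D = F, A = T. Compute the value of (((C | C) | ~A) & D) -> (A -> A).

C | C = F | F = F
~A = ~T = F
(C | C) | ~A = F | F = F
((C | C) | ~A) & D = F & F = F
A -> A = T -> T = T
(((C | C) | ~A) & D) -> (A -> A) = F -> T = T

T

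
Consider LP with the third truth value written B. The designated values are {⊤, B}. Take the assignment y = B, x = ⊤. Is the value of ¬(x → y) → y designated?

x → y = ⊤ → B = B  [¬⊤ ∨ B]
¬(x → y) = ¬B = B
¬(x → y) → y = B → B = B
B ∈ {⊤, B}.

Yes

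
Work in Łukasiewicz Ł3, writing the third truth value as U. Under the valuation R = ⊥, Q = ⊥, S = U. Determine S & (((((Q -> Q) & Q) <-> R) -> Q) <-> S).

U

Q -> Q = ⊥ -> ⊥ = ⊤
(Q -> Q) & Q = ⊤ & ⊥ = ⊥
((Q -> Q) & Q) <-> R = ⊥ <-> ⊥ = ⊤
(((Q -> Q) & Q) <-> R) -> Q = ⊤ -> ⊥ = ⊥
((((Q -> Q) & Q) <-> R) -> Q) <-> S = ⊥ <-> U = U
S & (((((Q -> Q) & Q) <-> R) -> Q) <-> S) = U & U = U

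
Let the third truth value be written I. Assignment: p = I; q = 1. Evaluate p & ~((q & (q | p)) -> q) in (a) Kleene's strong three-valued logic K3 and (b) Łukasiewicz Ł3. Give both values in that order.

In Kleene's strong three-valued logic K3: q | p = 1 | I = 1
q & (q | p) = 1 & 1 = 1
(q & (q | p)) -> q = 1 -> 1 = 1
~((q & (q | p)) -> q) = ~1 = 0
p & ~((q & (q | p)) -> q) = I & 0 = 0
In Łukasiewicz Ł3: q | p = 1 | I = 1
q & (q | p) = 1 & 1 = 1
(q & (q | p)) -> q = 1 -> 1 = 1
~((q & (q | p)) -> q) = ~1 = 0
p & ~((q & (q | p)) -> q) = I & 0 = 0

0; 0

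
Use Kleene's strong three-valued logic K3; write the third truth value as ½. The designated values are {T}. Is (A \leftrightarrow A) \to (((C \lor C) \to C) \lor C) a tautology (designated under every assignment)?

Countermodel: A=T, C=½ gives ½, which is not designated.

No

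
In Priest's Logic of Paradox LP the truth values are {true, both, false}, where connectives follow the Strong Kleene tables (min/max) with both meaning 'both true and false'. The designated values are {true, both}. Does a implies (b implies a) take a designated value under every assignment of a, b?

Every assignment of a, b over {true, both, false} gives a value in {true, both}.
In particular, with a=both, b=both: a implies (b implies a) = both.

Yes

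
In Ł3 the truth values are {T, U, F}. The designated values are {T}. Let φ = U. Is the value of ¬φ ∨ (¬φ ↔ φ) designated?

Yes

¬φ = ¬U = U
¬φ = ¬U = U
¬φ ↔ φ = U ↔ U = T  [1 − |½−½|]
¬φ ∨ (¬φ ↔ φ) = U ∨ T = T
T ∈ {T}.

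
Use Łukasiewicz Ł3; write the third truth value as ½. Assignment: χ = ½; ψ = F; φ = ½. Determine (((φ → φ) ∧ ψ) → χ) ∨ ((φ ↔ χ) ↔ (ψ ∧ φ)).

φ → φ = ½ → ½ = T
(φ → φ) ∧ ψ = T ∧ F = F
((φ → φ) ∧ ψ) → χ = F → ½ = T
φ ↔ χ = ½ ↔ ½ = T
ψ ∧ φ = F ∧ ½ = F
(φ ↔ χ) ↔ (ψ ∧ φ) = T ↔ F = F
(((φ → φ) ∧ ψ) → χ) ∨ ((φ ↔ χ) ↔ (ψ ∧ φ)) = T ∨ F = T

T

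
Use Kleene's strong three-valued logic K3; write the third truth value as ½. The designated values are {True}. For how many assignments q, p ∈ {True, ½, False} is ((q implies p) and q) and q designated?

Designated under: (q=True, p=True).

1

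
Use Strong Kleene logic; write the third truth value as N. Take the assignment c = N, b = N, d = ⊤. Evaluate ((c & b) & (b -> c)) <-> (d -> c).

c & b = N & N = N
b -> c = N -> N = N  [~N | N]
(c & b) & (b -> c) = N & N = N
d -> c = ⊤ -> N = N
((c & b) & (b -> c)) <-> (d -> c) = N <-> N = N

N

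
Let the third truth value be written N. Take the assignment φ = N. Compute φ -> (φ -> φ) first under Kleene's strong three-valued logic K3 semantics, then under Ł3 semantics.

In Kleene's strong three-valued logic K3: φ -> φ = N -> N = N  [~N | N]
φ -> (φ -> φ) = N -> N = N
In Ł3: φ -> φ = N -> N = ⊤  [min(1, 1−½+½)]
φ -> (φ -> φ) = N -> ⊤ = ⊤
They differ because Kleene's strong three-valued logic K3 and Ł3 treat N differently under implication.

N; ⊤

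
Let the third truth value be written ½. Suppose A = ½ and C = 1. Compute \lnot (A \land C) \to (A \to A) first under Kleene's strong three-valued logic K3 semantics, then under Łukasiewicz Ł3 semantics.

½; 1

In Kleene's strong three-valued logic K3: A \land C = ½ \land 1 = ½
\lnot (A \land C) = \lnot ½ = ½
A \to A = ½ \to ½ = ½  [\lnot ½ \lor ½]
\lnot (A \land C) \to (A \to A) = ½ \to ½ = ½
In Łukasiewicz Ł3: A \land C = ½ \land 1 = ½
\lnot (A \land C) = \lnot ½ = ½
A \to A = ½ \to ½ = 1  [min(1, 1−½+½)]
\lnot (A \land C) \to (A \to A) = ½ \to 1 = 1
They differ because Kleene's strong three-valued logic K3 and Łukasiewicz Ł3 treat ½ differently under implication.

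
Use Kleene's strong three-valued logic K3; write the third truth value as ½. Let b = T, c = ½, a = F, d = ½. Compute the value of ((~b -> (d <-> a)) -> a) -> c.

~b = ~T = F
d <-> a = ½ <-> F = ½
~b -> (d <-> a) = F -> ½ = T
(~b -> (d <-> a)) -> a = T -> F = F
((~b -> (d <-> a)) -> a) -> c = F -> ½ = T

T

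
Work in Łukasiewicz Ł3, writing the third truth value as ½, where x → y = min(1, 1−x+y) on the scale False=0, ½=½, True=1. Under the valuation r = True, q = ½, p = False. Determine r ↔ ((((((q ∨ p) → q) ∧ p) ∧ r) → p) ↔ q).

½

q ∨ p = ½ ∨ False = ½
(q ∨ p) → q = ½ → ½ = True
((q ∨ p) → q) ∧ p = True ∧ False = False
(((q ∨ p) → q) ∧ p) ∧ r = False ∧ True = False
((((q ∨ p) → q) ∧ p) ∧ r) → p = False → False = True
(((((q ∨ p) → q) ∧ p) ∧ r) → p) ↔ q = True ↔ ½ = ½
r ↔ ((((((q ∨ p) → q) ∧ p) ∧ r) → p) ↔ q) = True ↔ ½ = ½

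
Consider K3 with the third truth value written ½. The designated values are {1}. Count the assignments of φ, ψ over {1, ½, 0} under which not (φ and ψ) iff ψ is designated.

1

Designated under: (φ=0, ψ=1).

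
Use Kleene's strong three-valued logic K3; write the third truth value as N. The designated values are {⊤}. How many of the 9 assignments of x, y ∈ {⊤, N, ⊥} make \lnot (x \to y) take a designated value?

Designated under: (x=⊤, y=⊥).

1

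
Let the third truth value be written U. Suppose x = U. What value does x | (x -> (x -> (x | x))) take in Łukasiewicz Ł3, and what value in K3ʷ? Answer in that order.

1; U

In Łukasiewicz Ł3: x | x = U | U = U
x -> (x | x) = U -> U = 1  [min(1, 1−½+½)]
x -> (x -> (x | x)) = U -> 1 = 1
x | (x -> (x -> (x | x))) = U | 1 = 1
In K3ʷ: x | x = U | U = U
x -> (x | x) = U -> U = U
x -> (x -> (x | x)) = U -> U = U
x | (x -> (x -> (x | x))) = U | U = U
They differ because Łukasiewicz Ł3 and K3ʷ treat U differently under the binary connectives.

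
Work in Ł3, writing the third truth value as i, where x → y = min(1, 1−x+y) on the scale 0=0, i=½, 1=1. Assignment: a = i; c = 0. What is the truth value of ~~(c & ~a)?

~a = ~i = i
c & ~a = 0 & i = 0
~(c & ~a) = ~0 = 1
~~(c & ~a) = ~1 = 0

0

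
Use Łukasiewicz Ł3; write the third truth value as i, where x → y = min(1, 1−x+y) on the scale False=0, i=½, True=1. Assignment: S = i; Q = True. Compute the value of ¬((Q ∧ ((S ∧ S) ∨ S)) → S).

S ∧ S = i ∧ i = i
(S ∧ S) ∨ S = i ∨ i = i
Q ∧ ((S ∧ S) ∨ S) = True ∧ i = i
(Q ∧ ((S ∧ S) ∨ S)) → S = i → i = True  [min(1, 1−½+½)]
¬((Q ∧ ((S ∧ S) ∨ S)) → S) = ¬True = False

False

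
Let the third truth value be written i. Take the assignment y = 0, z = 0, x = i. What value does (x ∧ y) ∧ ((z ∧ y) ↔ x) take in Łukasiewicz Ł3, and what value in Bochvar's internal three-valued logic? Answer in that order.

In Łukasiewicz Ł3: x ∧ y = i ∧ 0 = 0
z ∧ y = 0 ∧ 0 = 0
(z ∧ y) ↔ x = 0 ↔ i = i  [1 − |0−½|]
(x ∧ y) ∧ ((z ∧ y) ↔ x) = 0 ∧ i = 0
In Bochvar's internal three-valued logic: x ∧ y = i ∧ 0 = i
z ∧ y = 0 ∧ 0 = 0
(z ∧ y) ↔ x = 0 ↔ i = i
(x ∧ y) ∧ ((z ∧ y) ↔ x) = i ∧ i = i
They differ because Łukasiewicz Ł3 and Bochvar's internal three-valued logic treat i differently under the binary connectives.

0; i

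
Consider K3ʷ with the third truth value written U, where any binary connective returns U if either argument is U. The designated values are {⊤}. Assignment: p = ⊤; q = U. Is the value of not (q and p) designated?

q and p = U and ⊤ = U
not (q and p) = not U = U
U ∉ {⊤}.

No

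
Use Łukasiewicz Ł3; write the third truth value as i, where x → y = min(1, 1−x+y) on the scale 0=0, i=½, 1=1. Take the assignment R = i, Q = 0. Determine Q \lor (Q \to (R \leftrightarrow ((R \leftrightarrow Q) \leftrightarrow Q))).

1

R \leftrightarrow Q = i \leftrightarrow 0 = i
(R \leftrightarrow Q) \leftrightarrow Q = i \leftrightarrow 0 = i
R \leftrightarrow ((R \leftrightarrow Q) \leftrightarrow Q) = i \leftrightarrow i = 1
Q \to (R \leftrightarrow ((R \leftrightarrow Q) \leftrightarrow Q)) = 0 \to 1 = 1
Q \lor (Q \to (R \leftrightarrow ((R \leftrightarrow Q) \leftrightarrow Q))) = 0 \lor 1 = 1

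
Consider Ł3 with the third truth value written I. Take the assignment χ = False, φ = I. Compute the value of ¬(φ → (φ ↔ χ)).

φ ↔ χ = I ↔ False = I  [1 − |½−0|]
φ → (φ ↔ χ) = I → I = True
¬(φ → (φ ↔ χ)) = ¬True = False

False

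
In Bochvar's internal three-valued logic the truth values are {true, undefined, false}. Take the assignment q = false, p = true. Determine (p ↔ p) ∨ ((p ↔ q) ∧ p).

true

p ↔ p = true ↔ true = true
p ↔ q = true ↔ false = false
(p ↔ q) ∧ p = false ∧ true = false
(p ↔ p) ∨ ((p ↔ q) ∧ p) = true ∨ false = true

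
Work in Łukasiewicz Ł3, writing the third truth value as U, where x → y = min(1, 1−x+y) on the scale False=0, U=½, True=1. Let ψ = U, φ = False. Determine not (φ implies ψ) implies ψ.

φ implies ψ = False implies U = True  [min(1, 1−0+½)]
not (φ implies ψ) = not True = False
not (φ implies ψ) implies ψ = False implies U = True

True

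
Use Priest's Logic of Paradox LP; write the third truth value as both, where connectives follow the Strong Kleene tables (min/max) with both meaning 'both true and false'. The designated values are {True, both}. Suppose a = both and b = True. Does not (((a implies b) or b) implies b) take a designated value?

a implies b = both implies True = True
(a implies b) or b = True or True = True
((a implies b) or b) implies b = True implies True = True
not (((a implies b) or b) implies b) = not True = False
False ∉ {True, both}.

No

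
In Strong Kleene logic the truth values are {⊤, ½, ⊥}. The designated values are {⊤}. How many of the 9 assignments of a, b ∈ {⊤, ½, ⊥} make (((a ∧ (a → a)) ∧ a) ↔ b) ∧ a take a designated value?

1

Designated under: (a=⊤, b=⊤).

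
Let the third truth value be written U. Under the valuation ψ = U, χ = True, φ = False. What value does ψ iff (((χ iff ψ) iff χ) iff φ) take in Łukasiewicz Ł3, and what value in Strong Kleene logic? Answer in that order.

In Łukasiewicz Ł3: χ iff ψ = True iff U = U  [1 − |1−½|]
(χ iff ψ) iff χ = U iff True = U
((χ iff ψ) iff χ) iff φ = U iff False = U
ψ iff (((χ iff ψ) iff χ) iff φ) = U iff U = True
In Strong Kleene logic: χ iff ψ = True iff U = U
(χ iff ψ) iff χ = U iff True = U
((χ iff ψ) iff χ) iff φ = U iff False = U
ψ iff (((χ iff ψ) iff χ) iff φ) = U iff U = U
They differ because Łukasiewicz Ł3 and Strong Kleene logic treat U differently under implication.

True; U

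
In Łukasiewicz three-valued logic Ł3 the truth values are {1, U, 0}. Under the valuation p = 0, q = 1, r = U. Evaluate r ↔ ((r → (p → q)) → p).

U

p → q = 0 → 1 = 1
r → (p → q) = U → 1 = 1  [min(1, 1−½+1)]
(r → (p → q)) → p = 1 → 0 = 0
r ↔ ((r → (p → q)) → p) = U ↔ 0 = U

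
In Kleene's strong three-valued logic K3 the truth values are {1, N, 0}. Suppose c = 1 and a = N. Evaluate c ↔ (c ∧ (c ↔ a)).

N

c ↔ a = 1 ↔ N = N
c ∧ (c ↔ a) = 1 ∧ N = N
c ↔ (c ∧ (c ↔ a)) = 1 ↔ N = N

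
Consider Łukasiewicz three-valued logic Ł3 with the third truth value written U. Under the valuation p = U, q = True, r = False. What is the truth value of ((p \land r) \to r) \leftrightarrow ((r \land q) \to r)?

True

p \land r = U \land False = False
(p \land r) \to r = False \to False = True
r \land q = False \land True = False
(r \land q) \to r = False \to False = True
((p \land r) \to r) \leftrightarrow ((r \land q) \to r) = True \leftrightarrow True = True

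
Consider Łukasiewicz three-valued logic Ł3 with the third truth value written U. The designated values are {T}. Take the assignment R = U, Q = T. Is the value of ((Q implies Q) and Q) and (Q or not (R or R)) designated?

Yes

Q implies Q = T implies T = T
(Q implies Q) and Q = T and T = T
R or R = U or U = U
not (R or R) = not U = U
Q or not (R or R) = T or U = T
((Q implies Q) and Q) and (Q or not (R or R)) = T and T = T
T ∈ {T}.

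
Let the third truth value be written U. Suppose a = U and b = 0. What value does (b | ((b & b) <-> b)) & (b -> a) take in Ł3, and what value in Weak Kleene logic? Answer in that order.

1; U

In Ł3: b & b = 0 & 0 = 0
(b & b) <-> b = 0 <-> 0 = 1
b | ((b & b) <-> b) = 0 | 1 = 1
b -> a = 0 -> U = 1
(b | ((b & b) <-> b)) & (b -> a) = 1 & 1 = 1
In Weak Kleene logic: b & b = 0 & 0 = 0
(b & b) <-> b = 0 <-> 0 = 1
b | ((b & b) <-> b) = 0 | 1 = 1
b -> a = 0 -> U = U
(b | ((b & b) <-> b)) & (b -> a) = 1 & U = U
They differ because Ł3 and Weak Kleene logic treat U differently under the binary connectives.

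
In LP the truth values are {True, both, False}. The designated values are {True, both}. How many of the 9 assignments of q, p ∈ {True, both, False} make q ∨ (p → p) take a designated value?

9

Of the 9 assignments, 9 give a value in {True, both}.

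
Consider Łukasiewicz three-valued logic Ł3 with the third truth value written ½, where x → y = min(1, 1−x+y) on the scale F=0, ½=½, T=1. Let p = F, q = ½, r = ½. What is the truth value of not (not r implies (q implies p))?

not r = not ½ = ½
q implies p = ½ implies F = ½  [min(1, 1−½+0)]
not r implies (q implies p) = ½ implies ½ = T
not (not r implies (q implies p)) = not T = F

F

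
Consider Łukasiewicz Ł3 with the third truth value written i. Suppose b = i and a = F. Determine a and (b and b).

b and b = i and i = i
a and (b and b) = F and i = F

F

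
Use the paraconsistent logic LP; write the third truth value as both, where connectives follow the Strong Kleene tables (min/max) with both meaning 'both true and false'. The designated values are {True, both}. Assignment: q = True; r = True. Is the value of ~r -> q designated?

~r = ~True = False
~r -> q = False -> True = True
True ∈ {True, both}.

Yes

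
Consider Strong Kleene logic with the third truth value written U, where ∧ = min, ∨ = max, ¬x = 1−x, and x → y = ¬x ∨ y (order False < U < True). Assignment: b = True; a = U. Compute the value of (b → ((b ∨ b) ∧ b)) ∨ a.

b ∨ b = True ∨ True = True
(b ∨ b) ∧ b = True ∧ True = True
b → ((b ∨ b) ∧ b) = True → True = True
(b → ((b ∨ b) ∧ b)) ∨ a = True ∨ U = True

True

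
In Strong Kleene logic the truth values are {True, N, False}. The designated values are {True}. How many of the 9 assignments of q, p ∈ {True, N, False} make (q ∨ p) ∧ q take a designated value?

Designated under: (q=True, p=True); (q=True, p=N); (q=True, p=False).

3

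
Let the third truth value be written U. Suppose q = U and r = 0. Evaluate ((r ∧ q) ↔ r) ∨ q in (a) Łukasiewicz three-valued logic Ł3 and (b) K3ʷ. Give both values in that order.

In Łukasiewicz three-valued logic Ł3: r ∧ q = 0 ∧ U = 0
(r ∧ q) ↔ r = 0 ↔ 0 = 1
((r ∧ q) ↔ r) ∨ q = 1 ∨ U = 1
In K3ʷ: r ∧ q = 0 ∧ U = U
(r ∧ q) ↔ r = U ↔ 0 = U
((r ∧ q) ↔ r) ∨ q = U ∨ U = U
They differ because Łukasiewicz three-valued logic Ł3 and K3ʷ treat U differently under the binary connectives.

1; U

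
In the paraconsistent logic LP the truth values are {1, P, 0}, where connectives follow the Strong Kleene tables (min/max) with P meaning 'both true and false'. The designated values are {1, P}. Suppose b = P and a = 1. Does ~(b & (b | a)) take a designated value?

Yes

b | a = P | 1 = 1
b & (b | a) = P & 1 = P
~(b & (b | a)) = ~P = P
P ∈ {1, P}.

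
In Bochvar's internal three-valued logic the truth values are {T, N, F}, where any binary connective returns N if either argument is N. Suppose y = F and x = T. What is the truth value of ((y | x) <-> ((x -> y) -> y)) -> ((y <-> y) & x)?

T

y | x = F | T = T
x -> y = T -> F = F
(x -> y) -> y = F -> F = T
(y | x) <-> ((x -> y) -> y) = T <-> T = T
y <-> y = F <-> F = T
(y <-> y) & x = T & T = T
((y | x) <-> ((x -> y) -> y)) -> ((y <-> y) & x) = T -> T = T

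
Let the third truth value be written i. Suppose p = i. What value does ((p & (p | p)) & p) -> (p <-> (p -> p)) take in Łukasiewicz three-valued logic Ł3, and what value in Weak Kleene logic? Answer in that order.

True; i

In Łukasiewicz three-valued logic Ł3: p | p = i | i = i
p & (p | p) = i & i = i
(p & (p | p)) & p = i & i = i
p -> p = i -> i = True  [min(1, 1−½+½)]
p <-> (p -> p) = i <-> True = i
((p & (p | p)) & p) -> (p <-> (p -> p)) = i -> i = True
In Weak Kleene logic: p | p = i | i = i
p & (p | p) = i & i = i
(p & (p | p)) & p = i & i = i
p -> p = i -> i = i  [any arg is the third value ⇒ result is the third value]
p <-> (p -> p) = i <-> i = i
((p & (p | p)) & p) -> (p <-> (p -> p)) = i -> i = i
They differ because Łukasiewicz three-valued logic Ł3 and Weak Kleene logic treat i differently under the binary connectives.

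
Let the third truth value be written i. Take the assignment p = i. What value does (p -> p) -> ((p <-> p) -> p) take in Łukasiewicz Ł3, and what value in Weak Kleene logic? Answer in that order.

In Łukasiewicz Ł3: p -> p = i -> i = True  [min(1, 1−½+½)]
p <-> p = i <-> i = True
(p <-> p) -> p = True -> i = i
(p -> p) -> ((p <-> p) -> p) = True -> i = i
In Weak Kleene logic: p -> p = i -> i = i  [any arg is the third value ⇒ result is the third value]
p <-> p = i <-> i = i
(p <-> p) -> p = i -> i = i
(p -> p) -> ((p <-> p) -> p) = i -> i = i

i; i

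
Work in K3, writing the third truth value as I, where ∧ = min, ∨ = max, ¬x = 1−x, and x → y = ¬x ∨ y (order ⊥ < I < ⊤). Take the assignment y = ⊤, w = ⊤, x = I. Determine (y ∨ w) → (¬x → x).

y ∨ w = ⊤ ∨ ⊤ = ⊤
¬x = ¬I = I
¬x → x = I → I = I  [¬I ∨ I]
(y ∨ w) → (¬x → x) = ⊤ → I = I

I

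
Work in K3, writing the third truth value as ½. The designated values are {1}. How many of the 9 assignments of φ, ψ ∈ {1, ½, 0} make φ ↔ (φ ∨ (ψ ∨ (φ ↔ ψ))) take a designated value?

3

Designated under: (φ=1, ψ=1); (φ=1, ψ=½); (φ=1, ψ=0).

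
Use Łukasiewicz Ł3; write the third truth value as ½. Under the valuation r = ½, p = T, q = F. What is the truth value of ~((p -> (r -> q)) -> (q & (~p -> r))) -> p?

r -> q = ½ -> F = ½
p -> (r -> q) = T -> ½ = ½
~p = ~T = F
~p -> r = F -> ½ = T
q & (~p -> r) = F & T = F
(p -> (r -> q)) -> (q & (~p -> r)) = ½ -> F = ½
~((p -> (r -> q)) -> (q & (~p -> r))) = ~½ = ½
~((p -> (r -> q)) -> (q & (~p -> r))) -> p = ½ -> T = T

T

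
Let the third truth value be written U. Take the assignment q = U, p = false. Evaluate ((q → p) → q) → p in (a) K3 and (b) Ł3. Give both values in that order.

U; false

In K3: q → p = U → false = U  [¬U ∨ false]
(q → p) → q = U → U = U
((q → p) → q) → p = U → false = U
In Ł3: q → p = U → false = U
(q → p) → q = U → U = true
((q → p) → q) → p = true → false = false
They differ because K3 and Ł3 treat U differently under implication.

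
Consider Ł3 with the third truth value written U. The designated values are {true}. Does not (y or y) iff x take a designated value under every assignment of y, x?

No

Countermodel: y=true, x=true gives false, which is not designated.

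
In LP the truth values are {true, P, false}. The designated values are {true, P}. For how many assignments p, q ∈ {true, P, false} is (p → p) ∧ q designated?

Of the 9 assignments, 6 give a value in {true, P}.

6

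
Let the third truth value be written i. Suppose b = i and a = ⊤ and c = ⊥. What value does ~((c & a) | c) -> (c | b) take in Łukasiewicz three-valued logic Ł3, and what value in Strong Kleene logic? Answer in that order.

i; i

In Łukasiewicz three-valued logic Ł3: c & a = ⊥ & ⊤ = ⊥
(c & a) | c = ⊥ | ⊥ = ⊥
~((c & a) | c) = ~⊥ = ⊤
c | b = ⊥ | i = i
~((c & a) | c) -> (c | b) = ⊤ -> i = i  [min(1, 1−1+½)]
In Strong Kleene logic: c & a = ⊥ & ⊤ = ⊥
(c & a) | c = ⊥ | ⊥ = ⊥
~((c & a) | c) = ~⊥ = ⊤
c | b = ⊥ | i = i
~((c & a) | c) -> (c | b) = ⊤ -> i = i  [~⊤ | i]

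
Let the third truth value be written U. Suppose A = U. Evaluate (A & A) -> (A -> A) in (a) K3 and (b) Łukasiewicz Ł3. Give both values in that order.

U; ⊤

In K3: A & A = U & U = U
A -> A = U -> U = U  [~U | U]
(A & A) -> (A -> A) = U -> U = U
In Łukasiewicz Ł3: A & A = U & U = U
A -> A = U -> U = ⊤  [min(1, 1−½+½)]
(A & A) -> (A -> A) = U -> ⊤ = ⊤
They differ because K3 and Łukasiewicz Ł3 treat U differently under implication.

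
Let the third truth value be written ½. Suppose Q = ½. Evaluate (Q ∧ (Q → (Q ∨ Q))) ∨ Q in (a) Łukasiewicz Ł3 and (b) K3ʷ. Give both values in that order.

½; ½

In Łukasiewicz Ł3: Q ∨ Q = ½ ∨ ½ = ½
Q → (Q ∨ Q) = ½ → ½ = 1  [min(1, 1−½+½)]
Q ∧ (Q → (Q ∨ Q)) = ½ ∧ 1 = ½
(Q ∧ (Q → (Q ∨ Q))) ∨ Q = ½ ∨ ½ = ½
In K3ʷ: Q ∨ Q = ½ ∨ ½ = ½
Q → (Q ∨ Q) = ½ → ½ = ½
Q ∧ (Q → (Q ∨ Q)) = ½ ∧ ½ = ½
(Q ∧ (Q → (Q ∨ Q))) ∨ Q = ½ ∨ ½ = ½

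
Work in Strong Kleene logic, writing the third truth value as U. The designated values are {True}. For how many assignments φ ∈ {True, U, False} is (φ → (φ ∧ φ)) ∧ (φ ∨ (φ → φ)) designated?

2

φ=True: True ✓
φ=U: U ·
φ=False: True ✓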